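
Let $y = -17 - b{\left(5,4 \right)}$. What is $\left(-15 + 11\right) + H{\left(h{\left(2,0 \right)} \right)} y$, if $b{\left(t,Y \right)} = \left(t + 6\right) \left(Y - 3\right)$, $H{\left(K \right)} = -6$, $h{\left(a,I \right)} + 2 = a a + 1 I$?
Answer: $164$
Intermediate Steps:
$h{\left(a,I \right)} = -2 + I + a^{2}$ ($h{\left(a,I \right)} = -2 + \left(a a + 1 I\right) = -2 + \left(a^{2} + I\right) = -2 + \left(I + a^{2}\right) = -2 + I + a^{2}$)
$b{\left(t,Y \right)} = \left(-3 + Y\right) \left(6 + t\right)$ ($b{\left(t,Y \right)} = \left(6 + t\right) \left(-3 + Y\right) = \left(-3 + Y\right) \left(6 + t\right)$)
$y = -28$ ($y = -17 - \left(-18 - 15 + 6 \cdot 4 + 4 \cdot 5\right) = -17 - \left(-18 - 15 + 24 + 20\right) = -17 - 11 = -28$)
$\left(-15 + 11\right) + H{\left(h{\left(2,0 \right)} \right)} y = \left(-15 + 11\right) - -168 = -4 + 168 = 164$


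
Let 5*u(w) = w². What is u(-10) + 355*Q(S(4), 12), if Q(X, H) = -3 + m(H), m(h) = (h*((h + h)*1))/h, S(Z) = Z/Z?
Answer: 7475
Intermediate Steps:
S(Z) = 1
m(h) = 2*h (m(h) = (h*((2*h)*1))/h = (h*(2*h))/h = (2*h²)/h = 2*h)
Q(X, H) = -3 + 2*H
u(w) = w²/5
u(-10) + 355*Q(S(4), 12) = (⅕)*(-10)² + 355*(-3 + 2*12) = (⅕)*100 + 355*(-3 + 24) = 20 + 355*21 = 20 + 7455 = 7475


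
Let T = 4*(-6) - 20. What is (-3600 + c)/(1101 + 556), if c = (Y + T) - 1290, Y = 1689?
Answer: -3245/1657 ≈ -1.9584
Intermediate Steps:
T = -44 (T = -24 - 20 = -44)
c = 355 (c = (1689 - 44) - 1290 = 1645 - 1290 = 355)
(-3600 + c)/(1101 + 556) = (-3600 + 355)/(1101 + 556) = -3245/1657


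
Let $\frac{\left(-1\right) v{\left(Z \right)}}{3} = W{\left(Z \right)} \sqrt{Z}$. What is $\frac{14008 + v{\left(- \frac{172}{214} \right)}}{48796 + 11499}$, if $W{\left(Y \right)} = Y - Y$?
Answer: $\frac{14008}{60295} \approx 0.23232$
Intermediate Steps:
$W{\left(Y \right)} = 0$
$v{\left(Z \right)} = 0$ ($v{\left(Z \right)} = - 3 \cdot 0 \sqrt{Z} = \left(-3\right) 0 = 0$)
$\frac{14008 + v{\left(- \frac{172}{214} \right)}}{48796 + 11499} = \frac{14008 + 0}{48796 + 11499} = \frac{14008}{60295}$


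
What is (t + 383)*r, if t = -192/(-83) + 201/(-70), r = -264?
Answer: -293302284/2905 ≈ -1.0096e+5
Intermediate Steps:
t = -3243/5810 (t = -192*(-1/83) + 201*(-1/70) = 192/83 - 201/70 = -3243/5810 ≈ -0.55818)
(t + 383)*r = (-3243/5810 + 383)*(-264) = (2221987/5810)*(-264) = -293302284/2905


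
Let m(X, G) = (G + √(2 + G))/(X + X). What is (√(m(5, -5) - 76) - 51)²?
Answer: (510 - √10*√(-765 + I*√3))²/100 ≈ 2523.5 - 891.96*I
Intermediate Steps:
m(X, G) = (G + √(2 + G))/(2*X) (m(X, G) = (G + √(2 + G))/((2*X)) = (G + √(2 + G))*(1/(2*X)) = (G + √(2 + G))/(2*X))
(√(m(5, -5) - 76) - 51)² = (√((½)*(-5 + √(2 - 5))/5 - 76) - 51)² = (√((½)*(⅕)*(-5 + √(-3)) - 76) - 51)² = (√((½)*(⅕)*(-5 + I*√3) - 76) - 51)² = (√((-½ + I*√3/10) - 76) - 51)² = (√(-153/2 + I*√3/10) - 51)² = (-51 + √(-153/2 + I*√3/10))²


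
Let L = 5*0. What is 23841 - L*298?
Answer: 23841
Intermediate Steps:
L = 0
23841 - L*298 = 23841 - 0*298 = 23841 - 1*0 = 23841 + 0 = 23841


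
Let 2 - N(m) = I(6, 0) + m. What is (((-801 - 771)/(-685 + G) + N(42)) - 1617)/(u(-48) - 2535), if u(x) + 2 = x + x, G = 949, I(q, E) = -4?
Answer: 36497/57926 ≈ 0.63006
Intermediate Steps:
u(x) = -2 + 2*x (u(x) = -2 + (x + x) = -2 + 2*x)
N(m) = 6 - m (N(m) = 2 - (-4 + m) = 2 + (4 - m) = 6 - m)
(((-801 - 771)/(-685 + G) + N(42)) - 1617)/(u(-48) - 2535) = (((-801 - 771)/(-685 + 949) + (6 - 1*42)) - 1617)/((-2 + 2*(-48)) - 2535) = ((-1572/264 + (6 - 42)) - 1617)/((-2 - 96) - 2535) = ((-1572*1/264 - 36) - 1617)/(-98 - 2535) = ((-131/22 - 36) - 1617)/(-2633) = (-923/22 - 1617)*(-1/2633) = -36497/22*(-1/2633) = 36497/57926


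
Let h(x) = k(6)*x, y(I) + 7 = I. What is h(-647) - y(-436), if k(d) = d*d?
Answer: -22849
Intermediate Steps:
k(d) = d**2
y(I) = -7 + I
h(x) = 36*x (h(x) = 6**2*x = 36*x)
h(-647) - y(-436) = 36*(-647) - (-7 - 436) = -23292 - 1*(-443) = -23292 + 443 = -22849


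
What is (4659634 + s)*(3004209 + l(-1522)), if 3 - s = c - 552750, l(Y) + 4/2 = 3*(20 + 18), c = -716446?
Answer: 17812117487393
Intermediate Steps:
l(Y) = 112 (l(Y) = -2 + 3*(20 + 18) = -2 + 3*38 = -2 + 114 = 112)
s = 1269199 (s = 3 - (-716446 - 552750) = 3 - 1*(-1269196) = 3 + 1269196 = 1269199)
(4659634 + s)*(3004209 + l(-1522)) = (4659634 + 1269199)*(3004209 + 112) = 5928833*3004321 = 17812117487393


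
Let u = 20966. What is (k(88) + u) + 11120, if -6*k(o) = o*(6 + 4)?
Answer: 95818/3 ≈ 31939.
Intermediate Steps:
k(o) = -5*o/3 (k(o) = -o*(6 + 4)/6 = -o*10/6 = -5*o/3)
(k(88) + u) + 11120 = (-5/3*88 + 20966) + 11120 = (-440/3 + 20966) + 11120 = 62458/3 + 11120 = 95818/3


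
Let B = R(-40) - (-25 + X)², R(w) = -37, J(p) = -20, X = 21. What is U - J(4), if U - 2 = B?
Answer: -31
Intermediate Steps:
B = -53 (B = -37 - (-25 + 21)² = -37 - 1*(-4)² = -37 - 1*16 = -37 - 16 = -53)
U = -51 (U = 2 - 53 = -51)
U - J(4) = -51 - 1*(-20) = -51 + 20 = -31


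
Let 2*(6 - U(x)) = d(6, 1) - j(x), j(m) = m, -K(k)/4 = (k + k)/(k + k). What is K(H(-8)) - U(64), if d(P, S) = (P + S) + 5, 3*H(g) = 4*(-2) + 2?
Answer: -36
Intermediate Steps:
H(g) = -2 (H(g) = (4*(-2) + 2)/3 = (-8 + 2)/3 = (⅓)*(-6) = -2)
K(k) = -4 (K(k) = -4*(k + k)/(k + k) = -4*2*k/(2*k) = -4*2*k*1/(2*k) = -4*1 = -4)
d(P, S) = 5 + P + S
U(x) = x/2 (U(x) = 6 - ((5 + 6 + 1) - x)/2 = 6 - (12 - x)/2 = 6 + (-6 + x/2) = x/2)
K(H(-8)) - U(64) = -4 - 64/2 = -4 - 1*32 = -4 - 32 = -36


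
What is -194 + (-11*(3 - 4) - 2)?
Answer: -185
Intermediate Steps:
-194 + (-11*(3 - 4) - 2) = -194 + (-11*(-1) - 2) = -194 + (11 - 2) = -194 + 9 = -185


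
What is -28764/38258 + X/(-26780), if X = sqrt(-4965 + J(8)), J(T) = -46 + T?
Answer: -306/407 - I*sqrt(5003)/26780 ≈ -0.75184 - 0.0026412*I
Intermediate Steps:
X = I*sqrt(5003) (X = sqrt(-4965 + (-46 + 8)) = sqrt(-4965 - 38) = sqrt(-5003) = I*sqrt(5003) ≈ 70.732*I)
-28764/38258 + X/(-26780) = -28764/38258 + (I*sqrt(5003))/(-26780) = -28764*1/38258 + (I*sqrt(5003))*(-1/26780) = -306/407 - I*sqrt(5003)/26780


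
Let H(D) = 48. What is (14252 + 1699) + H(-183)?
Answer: 15999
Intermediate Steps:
(14252 + 1699) + H(-183) = (14252 + 1699) + 48 = 15951 + 48 = 15999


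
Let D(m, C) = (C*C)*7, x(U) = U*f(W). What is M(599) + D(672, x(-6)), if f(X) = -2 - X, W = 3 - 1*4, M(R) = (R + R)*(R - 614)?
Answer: -17718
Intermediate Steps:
M(R) = 2*R*(-614 + R) (M(R) = (2*R)*(-614 + R) = 2*R*(-614 + R))
W = -1 (W = 3 - 4 = -1)
x(U) = -U (x(U) = U*(-2 - 1*(-1)) = U*(-2 + 1) = U*(-1) = -U)
D(m, C) = 7*C² (D(m, C) = C²*7 = 7*C²)
M(599) + D(672, x(-6)) = 2*599*(-614 + 599) + 7*(-1*(-6))² = 2*599*(-15) + 7*6² = -17970 + 7*36 = -17970 + 252 = -17718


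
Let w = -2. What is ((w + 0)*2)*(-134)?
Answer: 536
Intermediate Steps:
((w + 0)*2)*(-134) = ((-2 + 0)*2)*(-134) = -2*2*(-134) = -4*(-134) = 536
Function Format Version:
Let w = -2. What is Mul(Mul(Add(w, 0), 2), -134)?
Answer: 536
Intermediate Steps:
Mul(Mul(Add(w, 0), 2), -134) = Mul(Mul(Add(-2, 0), 2), -134) = Mul(Mul(-2, 2), -134) = Mul(-4, -134) = 536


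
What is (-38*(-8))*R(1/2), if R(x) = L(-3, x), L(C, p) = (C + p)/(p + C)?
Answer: 304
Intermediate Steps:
L(C, p) = 1 (L(C, p) = (C + p)/(C + p) = 1)
R(x) = 1
(-38*(-8))*R(1/2) = -38*(-8)*1 = 304*1 = 304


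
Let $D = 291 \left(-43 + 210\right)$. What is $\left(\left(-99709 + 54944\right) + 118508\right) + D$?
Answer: $122340$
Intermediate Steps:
$D = 48597$ ($D = 291 \cdot 167 = 48597$)
$\left(\left(-99709 + 54944\right) + 118508\right) + D = \left(\left(-99709 + 54944\right) + 118508\right) + 48597 = \left(-44765 + 118508\right) + 48597 = 73743 + 48597 = 122340$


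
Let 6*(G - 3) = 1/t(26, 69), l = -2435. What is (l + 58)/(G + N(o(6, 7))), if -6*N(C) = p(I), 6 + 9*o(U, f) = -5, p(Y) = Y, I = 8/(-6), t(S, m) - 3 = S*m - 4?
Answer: -76715298/103997 ≈ -737.67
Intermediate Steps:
t(S, m) = -1 + S*m (t(S, m) = 3 + (S*m - 4) = 3 + (-4 + S*m) = -1 + S*m)
I = -4/3 (I = 8*(-⅙) = -4/3 ≈ -1.3333)
o(U, f) = -11/9 (o(U, f) = -⅔ + (⅑)*(-5) = -⅔ - 5/9 = -11/9)
N(C) = 2/9 (N(C) = -⅙*(-4/3) = 2/9)
G = 32275/10758 (G = 3 + 1/(6*(-1 + 26*69)) = 3 + 1/(6*(-1 + 1794)) = 3 + (⅙)/1793 = 3 + (⅙)*(1/1793) = 3 + 1/10758 = 32275/10758 ≈ 3.0001)
(l + 58)/(G + N(o(6, 7))) = (-2435 + 58)/(32275/10758 + 2/9) = -2377/103997/32274 = -2377*32274/103997 = -76715298/103997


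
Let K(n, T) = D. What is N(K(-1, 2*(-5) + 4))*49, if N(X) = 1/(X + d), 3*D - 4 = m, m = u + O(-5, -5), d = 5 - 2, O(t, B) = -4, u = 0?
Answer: 49/3 ≈ 16.333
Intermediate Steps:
d = 3
m = -4 (m = 0 - 4 = -4)
D = 0 (D = 4/3 + (1/3)*(-4) = 4/3 - 4/3 = 0)
K(n, T) = 0
N(X) = 1/(3 + X) (N(X) = 1/(X + 3) = 1/(3 + X))
N(K(-1, 2*(-5) + 4))*49 = 49/(3 + 0) = 49/3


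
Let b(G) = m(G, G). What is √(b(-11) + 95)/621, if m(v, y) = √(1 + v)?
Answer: √(95 + I*√10)/621 ≈ 0.015697 + 0.00026119*I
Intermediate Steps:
b(G) = √(1 + G)
√(b(-11) + 95)/621 = √(√(1 - 11) + 95)/621 = √(√(-10) + 95)*(1/621) = √(I*√10 + 95)*(1/621) = √(95 + I*√10)*(1/621) = √(95 + I*√10)/621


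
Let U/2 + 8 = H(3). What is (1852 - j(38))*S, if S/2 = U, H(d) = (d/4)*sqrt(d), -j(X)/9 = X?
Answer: -70208 + 6582*sqrt(3) ≈ -58808.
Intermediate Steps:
j(X) = -9*X
H(d) = d**(3/2)/4 (H(d) = (d*(1/4))*sqrt(d) = (d/4)*sqrt(d) = d**(3/2)/4)
U = -16 + 3*sqrt(3)/2 (U = -16 + 2*(3**(3/2)/4) = -16 + 2*((3*sqrt(3))/4) = -16 + 2*(3*sqrt(3)/4) = -16 + 3*sqrt(3)/2 ≈ -13.402)
S = -32 + 3*sqrt(3) (S = 2*(-16 + 3*sqrt(3)/2) = -32 + 3*sqrt(3) ≈ -26.804)
(1852 - j(38))*S = (1852 - (-9)*38)*(-32 + 3*sqrt(3)) = (1852 - 1*(-342))*(-32 + 3*sqrt(3)) = (1852 + 342)*(-32 + 3*sqrt(3)) = 2194*(-32 + 3*sqrt(3)) = -70208 + 6582*sqrt(3)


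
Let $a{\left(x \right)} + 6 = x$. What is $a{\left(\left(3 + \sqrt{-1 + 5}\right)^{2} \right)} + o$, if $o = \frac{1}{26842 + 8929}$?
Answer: $\frac{679650}{35771} \approx 19.0$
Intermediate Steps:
$o = \frac{1}{35771} \approx 2.7956 \cdot 10^{-5}$
$a{\left(x \right)} = -6 + x$
$a{\left(\left(3 + \sqrt{-1 + 5}\right)^{2} \right)} + o = \left(-6 + \left(3 + \sqrt{-1 + 5}\right)^{2}\right) + \frac{1}{35771} = \left(-6 + \left(3 + \sqrt{4}\right)^{2}\right) + \frac{1}{35771} = \left(-6 + \left(3 + 2\right)^{2}\right) + \frac{1}{35771} = \left(-6 + 5^{2}\right) + \frac{1}{35771} = \left(-6 + 25\right) + \frac{1}{35771} = 19 + \frac{1}{35771} = \frac{679650}{35771}$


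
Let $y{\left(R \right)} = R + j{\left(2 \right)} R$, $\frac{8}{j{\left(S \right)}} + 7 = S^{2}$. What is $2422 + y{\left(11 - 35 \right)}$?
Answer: $2462$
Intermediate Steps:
$j{\left(S \right)} = \frac{8}{-7 + S^{2}}$
$y{\left(R \right)} = - \frac{5 R}{3}$ ($y{\left(R \right)} = R + \frac{8}{-7 + 2^{2}} R = R + \frac{8}{-7 + 4} R = R + \frac{8}{-3} R = R + 8 \left(- \frac{1}{3}\right) R = R - \frac{8 R}{3} = - \frac{5 R}{3}$)
$2422 + y{\left(11 - 35 \right)} = 2422 - \frac{5 \left(11 - 35\right)}{3} = 2422 - -40 = 2422 + 40 = 2462$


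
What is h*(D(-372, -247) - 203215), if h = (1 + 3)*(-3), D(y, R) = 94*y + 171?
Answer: 2856144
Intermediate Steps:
D(y, R) = 171 + 94*y
h = -12 (h = 4*(-3) = -12)
h*(D(-372, -247) - 203215) = -12*((171 + 94*(-372)) - 203215) = -12*((171 - 34968) - 203215) = -12*(-34797 - 203215) = -12*(-238012) = 2856144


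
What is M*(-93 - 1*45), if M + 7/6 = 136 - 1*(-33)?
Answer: -23161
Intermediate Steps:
M = 1007/6 (M = -7/6 + (136 - 1*(-33)) = -7/6 + (136 + 33) = -7/6 + 169 = 1007/6 ≈ 167.83)
M*(-93 - 1*45) = 1007*(-93 - 1*45)/6 = 1007*(-93 - 45)/6 = (1007/6)*(-138) = -23161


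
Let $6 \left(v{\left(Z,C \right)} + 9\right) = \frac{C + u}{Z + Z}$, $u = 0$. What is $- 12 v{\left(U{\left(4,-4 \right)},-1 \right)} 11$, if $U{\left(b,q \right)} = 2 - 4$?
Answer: $\frac{2365}{2} \approx 1182.5$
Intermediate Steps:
$U{\left(b,q \right)} = -2$ ($U{\left(b,q \right)} = 2 - 4 = -2$)
$v{\left(Z,C \right)} = -9 + \frac{C}{12 Z}$ ($v{\left(Z,C \right)} = -9 + \frac{\left(C + 0\right) \frac{1}{Z + Z}}{6} = -9 + \frac{C \frac{1}{2 Z}}{6} = -9 + \frac{\frac{1}{2} C \frac{1}{Z}}{6} = -9 + \frac{C}{12 Z}$)
$- 12 v{\left(U{\left(4,-4 \right)},-1 \right)} 11 = - 12 \left(-9 + \frac{1}{12} \left(-1\right) \frac{1}{-2}\right) 11 = - 12 \left(-9 + \frac{1}{12} \left(-1\right) \left(- \frac{1}{2}\right)\right) 11 = - 12 \left(-9 + \frac{1}{24}\right) 11 = \left(-12\right) \left(- \frac{215}{24}\right) 11 = \frac{215}{2} \cdot 11 = \frac{2365}{2}$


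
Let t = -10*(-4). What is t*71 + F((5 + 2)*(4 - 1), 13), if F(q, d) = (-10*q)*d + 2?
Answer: 112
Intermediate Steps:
F(q, d) = 2 - 10*d*q (F(q, d) = -10*d*q + 2 = 2 - 10*d*q)
t = 40
t*71 + F((5 + 2)*(4 - 1), 13) = 40*71 + (2 - 10*13*(5 + 2)*(4 - 1)) = 2840 + (2 - 10*13*7*3) = 2840 + (2 - 10*13*21) = 2840 + (2 - 2730) = 2840 - 2728 = 112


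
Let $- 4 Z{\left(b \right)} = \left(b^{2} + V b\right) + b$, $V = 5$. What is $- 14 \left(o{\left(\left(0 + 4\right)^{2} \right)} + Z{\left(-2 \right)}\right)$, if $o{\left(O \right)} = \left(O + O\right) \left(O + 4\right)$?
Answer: $-8988$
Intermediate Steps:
$o{\left(O \right)} = 2 O \left(4 + O\right)$
$Z{\left(b \right)} = - \frac{3 b}{2} - \frac{b^{2}}{4}$ ($Z{\left(b \right)} = - \frac{\left(b^{2} + 5 b\right) + b}{4} = - \frac{b^{2} + 6 b}{4} = - \frac{3 b}{2} - \frac{b^{2}}{4}$)
$- 14 \left(o{\left(\left(0 + 4\right)^{2} \right)} + Z{\left(-2 \right)}\right) = - 14 \left(2 \left(0 + 4\right)^{2} \left(4 + \left(0 + 4\right)^{2}\right) - - \frac{6 - 2}{2}\right) = - 14 \left(2 \cdot 4^{2} \left(4 + 4^{2}\right) - \left(- \frac{1}{2}\right) 4\right) = - 14 \left(2 \cdot 16 \left(4 + 16\right) + 2\right) = - 14 \left(2 \cdot 16 \cdot 20 + 2\right) = - 14 \left(640 + 2\right) = \left(-14\right) 642 = -8988$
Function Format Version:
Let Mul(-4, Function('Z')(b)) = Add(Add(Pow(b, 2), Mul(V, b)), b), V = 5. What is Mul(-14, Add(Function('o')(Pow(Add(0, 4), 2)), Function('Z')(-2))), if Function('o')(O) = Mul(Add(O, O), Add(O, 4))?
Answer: -8988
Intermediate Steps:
Function('o')(O) = Mul(2, O, Add(4, O)) (Function('o')(O) = Mul(Mul(2, O), Add(4, O)) = Mul(2, O, Add(4, O)))
Function('Z')(b) = Add(Mul(Rational(-3, 2), b), Mul(Rational(-1, 4), Pow(b, 2))) (Function('Z')(b) = Mul(Rational(-1, 4), Add(Add(Pow(b, 2), Mul(5, b)), b)) = Mul(Rational(-1, 4), Add(Pow(b, 2), Mul(6, b))) = Add(Mul(Rational(-3, 2), b), Mul(Rational(-1, 4), Pow(b, 2))))
Mul(-14, Add(Function('o')(Pow(Add(0, 4), 2)), Function('Z')(-2))) = Mul(-14, Add(Mul(2, Pow(Add(0, 4), 2), Add(4, Pow(Add(0, 4), 2))), Mul(Rational(-1, 4), -2, Add(6, -2)))) = Mul(-14, Add(Mul(2, Pow(4, 2), Add(4, Pow(4, 2))), Mul(Rational(-1, 4), -2, 4))) = Mul(-14, Add(Mul(2, 16, Add(4, 16)), 2)) = Mul(-14, Add(Mul(2, 16, 20), 2)) = Mul(-14, Add(640, 2)) = Mul(-14, 642) = -8988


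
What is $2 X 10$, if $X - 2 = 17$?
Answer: $380$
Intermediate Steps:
$X = 19$ ($X = 2 + 17 = 19$)
$2 X 10 = 2 \cdot 19 \cdot 10 = 38 \cdot 10 = 380$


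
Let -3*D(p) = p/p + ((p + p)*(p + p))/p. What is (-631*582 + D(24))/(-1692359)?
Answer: 11359/52341 ≈ 0.21702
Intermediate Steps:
D(p) = -⅓ - 4*p/3 (D(p) = -(p/p + ((p + p)*(p + p))/p)/3 = -(1 + ((2*p)*(2*p))/p)/3 = -(1 + (4*p²)/p)/3 = -(1 + 4*p)/3 = -⅓ - 4*p/3)
(-631*582 + D(24))/(-1692359) = (-631*582 + (-⅓ - 4/3*24))/(-1692359) = (-367242 + (-⅓ - 32))*(-1/1692359) = (-367242 - 97/3)*(-1/1692359) = -1101823/3*(-1/1692359) = 11359/52341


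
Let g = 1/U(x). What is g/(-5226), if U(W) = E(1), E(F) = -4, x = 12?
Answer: 1/20904 ≈ 4.7838e-5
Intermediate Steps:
U(W) = -4
g = -¼ (g = 1/(-4) = -¼ ≈ -0.25000)
g/(-5226) = -¼/(-5226) = -¼*(-1/5226) = 1/20904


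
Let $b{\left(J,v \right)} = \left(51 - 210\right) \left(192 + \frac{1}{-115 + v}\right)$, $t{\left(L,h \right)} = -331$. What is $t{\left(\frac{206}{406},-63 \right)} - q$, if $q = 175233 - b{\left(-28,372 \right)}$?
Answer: $- \frac{52965803}{257} \approx -2.0609 \cdot 10^{5}$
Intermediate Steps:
$b{\left(J,v \right)} = -30528 - \frac{159}{-115 + v}$ ($b{\left(J,v \right)} = - 159 \left(192 + \frac{1}{-115 + v}\right) = -30528 - \frac{159}{-115 + v}$)
$q = \frac{52880736}{257}$ ($q = 175233 - \frac{159 \left(22079 - 71424\right)}{-115 + 372} = 175233 - \frac{159 \left(22079 - 71424\right)}{257} = 175233 - 159 \cdot \frac{1}{257} \left(-49345\right) = 175233 - - \frac{7845855}{257} = 175233 + \frac{7845855}{257} = \frac{52880736}{257} \approx 2.0576 \cdot 10^{5}$)
$t{\left(\frac{206}{406},-63 \right)} - q = -331 - \frac{52880736}{257} = - \frac{52965803}{257}$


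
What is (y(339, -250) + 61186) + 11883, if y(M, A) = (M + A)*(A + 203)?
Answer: 68886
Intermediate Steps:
y(M, A) = (203 + A)*(A + M) (y(M, A) = (A + M)*(203 + A) = (203 + A)*(A + M))
(y(339, -250) + 61186) + 11883 = (((-250)² + 203*(-250) + 203*339 - 250*339) + 61186) + 11883 = ((62500 - 50750 + 68817 - 84750) + 61186) + 11883 = (-4183 + 61186) + 11883 = 57003 + 11883 = 68886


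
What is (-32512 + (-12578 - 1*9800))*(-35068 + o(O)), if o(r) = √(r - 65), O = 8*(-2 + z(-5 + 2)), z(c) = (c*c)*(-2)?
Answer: 1924882520 - 823350*I ≈ 1.9249e+9 - 8.2335e+5*I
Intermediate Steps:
z(c) = -2*c² (z(c) = c²*(-2) = -2*c²)
O = -160 (O = 8*(-2 - 2*(-5 + 2)²) = 8*(-2 - 2*(-3)²) = 8*(-2 - 2*9) = 8*(-2 - 18) = 8*(-20) = -160)
o(r) = √(-65 + r)
(-32512 + (-12578 - 1*9800))*(-35068 + o(O)) = (-32512 + (-12578 - 1*9800))*(-35068 + √(-65 - 160)) = (-32512 + (-12578 - 9800))*(-35068 + √(-225)) = (-32512 - 22378)*(-35068 + 15*I) = -54890*(-35068 + 15*I) = 1924882520 - 823350*I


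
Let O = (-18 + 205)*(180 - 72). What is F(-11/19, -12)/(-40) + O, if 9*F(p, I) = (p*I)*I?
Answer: 1918642/95 ≈ 20196.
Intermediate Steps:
O = 20196 (O = 187*108 = 20196)
F(p, I) = p*I²/9 (F(p, I) = ((p*I)*I)/9 = ((I*p)*I)/9 = (p*I²)/9 = p*I²/9)
F(-11/19, -12)/(-40) + O = ((⅑)*(-11/19)*(-12)²)/(-40) + 20196 = ((⅑)*(-11*1/19)*144)*(-1/40) + 20196 = ((⅑)*(-11/19)*144)*(-1/40) + 20196 = -176/19*(-1/40) + 20196 = 22/95 + 20196 = 1918642/95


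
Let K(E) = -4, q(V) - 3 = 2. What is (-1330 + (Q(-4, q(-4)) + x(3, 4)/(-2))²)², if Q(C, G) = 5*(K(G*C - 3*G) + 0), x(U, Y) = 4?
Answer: 715716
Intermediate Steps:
q(V) = 5 (q(V) = 3 + 2 = 5)
Q(C, G) = -20 (Q(C, G) = 5*(-4 + 0) = 5*(-4) = -20)
(-1330 + (Q(-4, q(-4)) + x(3, 4)/(-2))²)² = (-1330 + (-20 + 4/(-2))²)² = (-1330 + (-20 + 4*(-½))²)² = (-1330 + (-20 - 2)²)² = (-1330 + (-22)²)² = (-1330 + 484)² = (-846)² = 715716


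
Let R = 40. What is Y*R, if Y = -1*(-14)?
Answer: 560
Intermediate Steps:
Y = 14
Y*R = 14*40 = 560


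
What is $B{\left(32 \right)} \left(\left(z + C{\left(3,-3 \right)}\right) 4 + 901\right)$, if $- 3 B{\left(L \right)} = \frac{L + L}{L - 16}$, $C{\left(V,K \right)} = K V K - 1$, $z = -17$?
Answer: $- \frac{3748}{3} \approx -1249.3$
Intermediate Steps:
$C{\left(V,K \right)} = -1 + V K^{2}$ ($C{\left(V,K \right)} = V K^{2} - 1 = -1 + V K^{2}$)
$B{\left(L \right)} = - \frac{2 L}{3 \left(-16 + L\right)}$ ($B{\left(L \right)} = - \frac{\left(L + L\right) \frac{1}{L - 16}}{3} = - \frac{2 L \frac{1}{-16 + L}}{3} = - \frac{2 L}{3 \left(-16 + L\right)}$)
$B{\left(32 \right)} \left(\left(z + C{\left(3,-3 \right)}\right) 4 + 901\right) = \left(-2\right) 32 \frac{1}{-48 + 3 \cdot 32} \left(\left(-17 - \left(1 - 3 \left(-3\right)^{2}\right)\right) 4 + 901\right) = \left(-2\right) 32 \frac{1}{-48 + 96} \left(\left(-17 + \left(-1 + 3 \cdot 9\right)\right) 4 + 901\right) = \left(-2\right) 32 \cdot \frac{1}{48} \left(\left(-17 + \left(-1 + 27\right)\right) 4 + 901\right) = \left(-2\right) 32 \cdot \frac{1}{48} \left(\left(-17 + 26\right) 4 + 901\right) = - \frac{4 \left(9 \cdot 4 + 901\right)}{3} = - \frac{4 \left(36 + 901\right)}{3} = \left(- \frac{4}{3}\right) 937 = - \frac{3748}{3}$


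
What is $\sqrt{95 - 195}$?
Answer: $10 i \approx 10.0 i$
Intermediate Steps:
$\sqrt{95 - 195} = \sqrt{-100} = 10 i$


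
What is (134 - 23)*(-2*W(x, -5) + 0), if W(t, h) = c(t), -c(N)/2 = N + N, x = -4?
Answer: -3552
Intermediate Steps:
c(N) = -4*N (c(N) = -2*(N + N) = -4*N)
W(t, h) = -4*t
(134 - 23)*(-2*W(x, -5) + 0) = (134 - 23)*(-(-8)*(-4) + 0) = 111*(-2*16 + 0) = 111*(-32 + 0) = 111*(-32) = -3552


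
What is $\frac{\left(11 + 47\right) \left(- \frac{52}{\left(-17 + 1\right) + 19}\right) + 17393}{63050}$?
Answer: $\frac{49163}{189150} \approx 0.25992$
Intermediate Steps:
$\frac{\left(11 + 47\right) \left(- \frac{52}{\left(-17 + 1\right) + 19}\right) + 17393}{63050} = \left(58 \left(- \frac{52}{-16 + 19}\right) + 17393\right) \frac{1}{63050} = \left(58 \left(- \frac{52}{3}\right) + 17393\right) \frac{1}{63050} = \left(- \frac{3016}{3} + 17393\right) \frac{1}{63050} = \frac{49163}{3} \cdot \frac{1}{63050} = \frac{49163}{189150}$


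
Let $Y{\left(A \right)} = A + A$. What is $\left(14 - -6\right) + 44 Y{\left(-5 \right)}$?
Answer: $-420$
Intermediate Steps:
$Y{\left(A \right)} = 2 A$
$\left(14 - -6\right) + 44 Y{\left(-5 \right)} = \left(14 - -6\right) + 44 \cdot 2 \left(-5\right) = \left(14 + 6\right) + 44 \left(-10\right) = 20 - 440 = -420$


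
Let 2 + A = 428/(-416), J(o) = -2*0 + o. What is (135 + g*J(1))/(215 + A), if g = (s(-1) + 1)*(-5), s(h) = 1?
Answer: 2600/4409 ≈ 0.58970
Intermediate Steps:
J(o) = o (J(o) = 0 + o = o)
g = -10 (g = (1 + 1)*(-5) = 2*(-5) = -10)
A = -315/104 (A = -2 + 428/(-416) = -2 + 428*(-1/416) = -2 - 107/104 = -315/104 ≈ -3.0288)
(135 + g*J(1))/(215 + A) = (135 - 10*1)/(215 - 315/104) = (135 - 10)/(22045/104) = 125*(104/22045) = 2600/4409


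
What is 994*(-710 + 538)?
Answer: -170968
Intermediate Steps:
994*(-710 + 538) = 994*(-172) = -170968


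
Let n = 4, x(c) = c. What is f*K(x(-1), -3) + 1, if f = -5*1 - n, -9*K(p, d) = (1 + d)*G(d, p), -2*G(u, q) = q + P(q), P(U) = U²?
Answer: 1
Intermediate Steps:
G(u, q) = -q/2 - q²/2 (G(u, q) = -(q + q²)/2 = -q/2 - q²/2)
K(p, d) = -p*(1 + d)*(-1 - p)/18 (K(p, d) = -(1 + d)*p*(-1 - p)/2/9 = -p*(1 + d)*(-1 - p)/18)
f = -9 (f = -5*1 - 1*4 = -5 - 4 = -9)
f*K(x(-1), -3) + 1 = -(-1)*(1 - 3)*(1 - 1)/2 + 1 = -(-1)*(-2)*0/2 + 1 = -9*0 + 1 = 0 + 1 = 1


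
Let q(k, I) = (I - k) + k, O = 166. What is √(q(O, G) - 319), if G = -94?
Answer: I*√413 ≈ 20.322*I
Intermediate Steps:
q(k, I) = I
√(q(O, G) - 319) = √(-94 - 319) = √(-413) = I*√413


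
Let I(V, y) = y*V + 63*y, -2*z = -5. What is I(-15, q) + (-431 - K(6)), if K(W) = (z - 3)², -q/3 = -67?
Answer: 36867/4 ≈ 9216.8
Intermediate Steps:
z = 5/2 (z = -½*(-5) = 5/2 ≈ 2.5000)
q = 201 (q = -3*(-67) = 201)
I(V, y) = 63*y + V*y (I(V, y) = V*y + 63*y = 63*y + V*y)
K(W) = ¼ (K(W) = (5/2 - 3)² = (-½)² = ¼)
I(-15, q) + (-431 - K(6)) = 201*(63 - 15) + (-431 - 1*¼) = 201*48 + (-431 - ¼) = 9648 - 1725/4 = 36867/4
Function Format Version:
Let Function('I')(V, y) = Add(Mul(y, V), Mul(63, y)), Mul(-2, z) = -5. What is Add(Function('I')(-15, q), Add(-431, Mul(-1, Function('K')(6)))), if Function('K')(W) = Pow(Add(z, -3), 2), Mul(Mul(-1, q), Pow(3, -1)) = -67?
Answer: Rational(36867, 4) ≈ 9216.8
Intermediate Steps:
z = Rational(5, 2) (z = Mul(Rational(-1, 2), -5) = Rational(5, 2) ≈ 2.5000)
q = 201 (q = Mul(-3, -67) = 201)
Function('I')(V, y) = Add(Mul(63, y), Mul(V, y)) (Function('I')(V, y) = Add(Mul(V, y), Mul(63, y)) = Add(Mul(63, y), Mul(V, y)))
Function('K')(W) = Rational(1, 4) (Function('K')(W) = Pow(Add(Rational(5, 2), -3), 2) = Pow(Rational(-1, 2), 2) = Rational(1, 4))
Add(Function('I')(-15, q), Add(-431, Mul(-1, Function('K')(6)))) = Add(Mul(201, Add(63, -15)), Add(-431, Mul(-1, Rational(1, 4)))) = Add(Mul(201, 48), Add(-431, Rational(-1, 4))) = Add(9648, Rational(-1725, 4)) = Rational(36867, 4)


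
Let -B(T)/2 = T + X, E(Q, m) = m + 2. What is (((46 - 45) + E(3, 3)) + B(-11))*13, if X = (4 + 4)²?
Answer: -1300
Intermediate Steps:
E(Q, m) = 2 + m
X = 64 (X = 8² = 64)
B(T) = -128 - 2*T (B(T) = -2*(T + 64) = -2*(64 + T) = -128 - 2*T)
(((46 - 45) + E(3, 3)) + B(-11))*13 = (((46 - 45) + (2 + 3)) + (-128 - 2*(-11)))*13 = ((1 + 5) + (-128 + 22))*13 = (6 - 106)*13 = -100*13 = -1300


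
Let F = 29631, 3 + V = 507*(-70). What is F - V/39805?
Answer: 1179497448/39805 ≈ 29632.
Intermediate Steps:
V = -35493 (V = -3 + 507*(-70) = -3 - 35490 = -35493)
F - V/39805 = 29631 - (-35493)/39805 = 29631 - 1*(-35493/39805) = 29631 + 35493/39805 = 1179497448/39805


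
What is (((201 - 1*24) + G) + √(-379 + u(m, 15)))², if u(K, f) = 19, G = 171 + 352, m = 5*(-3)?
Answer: 489640 + 8400*I*√10 ≈ 4.8964e+5 + 26563.0*I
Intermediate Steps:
m = -15
G = 523
(((201 - 1*24) + G) + √(-379 + u(m, 15)))² = (((201 - 1*24) + 523) + √(-379 + 19))² = (((201 - 24) + 523) + √(-360))² = ((177 + 523) + 6*I*√10)² = (700 + 6*I*√10)²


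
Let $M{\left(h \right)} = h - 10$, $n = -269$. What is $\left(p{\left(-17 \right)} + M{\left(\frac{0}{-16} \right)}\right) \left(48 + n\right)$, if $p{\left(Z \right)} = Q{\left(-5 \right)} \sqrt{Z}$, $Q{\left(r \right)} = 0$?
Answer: $2210$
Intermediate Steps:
$M{\left(h \right)} = -10 + h$
$p{\left(Z \right)} = 0$ ($p{\left(Z \right)} = 0 \sqrt{Z} = 0$)
$\left(p{\left(-17 \right)} + M{\left(\frac{0}{-16} \right)}\right) \left(48 + n\right) = \left(0 - \left(10 + \frac{0}{-16}\right)\right) \left(48 - 269\right) = \left(0 + \left(-10 + 0 \left(- \frac{1}{16}\right)\right)\right) \left(-221\right) = \left(0 + \left(-10 + 0\right)\right) \left(-221\right) = \left(0 - 10\right) \left(-221\right) = \left(-10\right) \left(-221\right) = 2210$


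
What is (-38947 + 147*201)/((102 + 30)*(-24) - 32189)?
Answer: 9400/35357 ≈ 0.26586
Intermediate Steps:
(-38947 + 147*201)/((102 + 30)*(-24) - 32189) = (-38947 + 29547)/(132*(-24) - 32189) = -9400/(-3168 - 32189) = -9400/(-35357) = -9400*(-1/35357) = 9400/35357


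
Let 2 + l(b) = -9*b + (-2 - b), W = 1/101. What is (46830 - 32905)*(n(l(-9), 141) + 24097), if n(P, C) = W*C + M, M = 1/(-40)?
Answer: 271140411915/808 ≈ 3.3557e+8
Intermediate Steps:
W = 1/101 ≈ 0.0099010
M = -1/40 ≈ -0.025000
l(b) = -4 - 10*b (l(b) = -2 + (-9*b + (-2 - b)) = -2 + (-2 - 10*b) = -4 - 10*b)
n(P, C) = -1/40 + C/101 (n(P, C) = C/101 - 1/40 = -1/40 + C/101)
(46830 - 32905)*(n(l(-9), 141) + 24097) = (46830 - 32905)*((-1/40 + (1/101)*141) + 24097) = 13925*((-1/40 + 141/101) + 24097) = 13925*(5539/4040 + 24097) = 13925*(97357419/4040) = 271140411915/808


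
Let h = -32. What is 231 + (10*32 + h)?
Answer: 519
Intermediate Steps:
231 + (10*32 + h) = 231 + (10*32 - 32) = 231 + (320 - 32) = 231 + 288 = 519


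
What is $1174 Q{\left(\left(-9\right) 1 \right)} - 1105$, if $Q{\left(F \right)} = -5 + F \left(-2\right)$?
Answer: $14157$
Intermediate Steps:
$Q{\left(F \right)} = -5 - 2 F$
$1174 Q{\left(\left(-9\right) 1 \right)} - 1105 = 1174 \left(-5 - 2 \left(\left(-9\right) 1\right)\right) - 1105 = 1174 \left(-5 - -18\right) - 1105 = 1174 \left(-5 + 18\right) - 1105 = 1174 \cdot 13 - 1105 = 15262 - 1105 = 14157$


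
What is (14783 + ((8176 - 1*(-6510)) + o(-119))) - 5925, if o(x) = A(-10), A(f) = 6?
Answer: 23550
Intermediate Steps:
o(x) = 6
(14783 + ((8176 - 1*(-6510)) + o(-119))) - 5925 = (14783 + ((8176 - 1*(-6510)) + 6)) - 5925 = (14783 + ((8176 + 6510) + 6)) - 5925 = (14783 + (14686 + 6)) - 5925 = (14783 + 14692) - 5925 = 29475 - 5925 = 23550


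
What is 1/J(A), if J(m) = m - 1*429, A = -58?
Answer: -1/487 ≈ -0.0020534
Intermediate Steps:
J(m) = -429 + m (J(m) = m - 429 = -429 + m)
1/J(A) = 1/(-429 - 58) = 1/(-487) = -1/487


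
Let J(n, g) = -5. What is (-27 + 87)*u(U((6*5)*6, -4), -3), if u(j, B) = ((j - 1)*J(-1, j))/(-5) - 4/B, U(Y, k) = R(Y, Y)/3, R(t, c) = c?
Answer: 3620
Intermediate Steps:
U(Y, k) = Y/3
u(j, B) = -1 + j - 4/B (u(j, B) = ((j - 1)*(-5))/(-5) - 4/B = ((-1 + j)*(-5))*(-⅕) - 4/B = (5 - 5*j)*(-⅕) - 4/B = (-1 + j) - 4/B = -1 + j - 4/B)
(-27 + 87)*u(U((6*5)*6, -4), -3) = (-27 + 87)*(-1 + ((6*5)*6)/3 - 4/(-3)) = 60*(-1 + (30*6)/3 - 4*(-⅓)) = 60*(-1 + (⅓)*180 + 4/3) = 60*(-1 + 60 + 4/3) = 60*(181/3) = 3620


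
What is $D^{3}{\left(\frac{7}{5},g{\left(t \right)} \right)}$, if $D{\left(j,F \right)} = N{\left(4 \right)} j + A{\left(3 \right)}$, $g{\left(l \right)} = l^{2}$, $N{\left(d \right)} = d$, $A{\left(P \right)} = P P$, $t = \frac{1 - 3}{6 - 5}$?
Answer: $\frac{389017}{125} \approx 3112.1$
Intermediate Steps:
$t = -2$ ($t = - \frac{2}{1} = \left(-2\right) 1 = -2$)
$A{\left(P \right)} = P^{2}$
$D{\left(j,F \right)} = 9 + 4 j$ ($D{\left(j,F \right)} = 4 j + 3^{2} = 4 j + 9 = 9 + 4 j$)
$D^{3}{\left(\frac{7}{5},g{\left(t \right)} \right)} = \left(9 + 4 \cdot \frac{7}{5}\right)^{3} = \left(9 + \frac{28}{5}\right)^{3} = \left(\frac{73}{5}\right)^{3} = \frac{389017}{125}$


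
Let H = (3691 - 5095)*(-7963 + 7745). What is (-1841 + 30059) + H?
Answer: 334290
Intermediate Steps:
H = 306072 (H = -1404*(-218) = 306072)
(-1841 + 30059) + H = (-1841 + 30059) + 306072 = 28218 + 306072 = 334290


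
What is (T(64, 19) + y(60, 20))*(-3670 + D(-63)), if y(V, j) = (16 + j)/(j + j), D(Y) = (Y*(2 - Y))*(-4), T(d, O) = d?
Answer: 824879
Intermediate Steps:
D(Y) = -4*Y*(2 - Y)
y(V, j) = (16 + j)/(2*j) (y(V, j) = (16 + j)/((2*j)) = (16 + j)*(1/(2*j)) = (16 + j)/(2*j))
(T(64, 19) + y(60, 20))*(-3670 + D(-63)) = (64 + (½)*(16 + 20)/20)*(-3670 + 4*(-63)*(-2 - 63)) = (64 + (½)*(1/20)*36)*(-3670 + 4*(-63)*(-65)) = (64 + 9/10)*(-3670 + 16380) = (649/10)*12710 = 824879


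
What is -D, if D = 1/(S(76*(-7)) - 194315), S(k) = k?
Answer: 1/194847 ≈ 5.1322e-6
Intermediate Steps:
D = -1/194847 (D = 1/(76*(-7) - 194315) = 1/(-532 - 194315) = 1/(-194847) = -1/194847 ≈ -5.1322e-6)
-D = -1*(-1/194847) = 1/194847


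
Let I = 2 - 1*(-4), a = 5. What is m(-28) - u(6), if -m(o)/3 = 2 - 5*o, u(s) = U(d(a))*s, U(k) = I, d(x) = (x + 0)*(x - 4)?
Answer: -462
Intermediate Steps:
I = 6 (I = 2 + 4 = 6)
d(x) = x*(-4 + x)
U(k) = 6
u(s) = 6*s
m(o) = -6 + 15*o (m(o) = -3*(2 - 5*o) = -6 + 15*o)
m(-28) - u(6) = (-6 + 15*(-28)) - 6*6 = (-6 - 420) - 1*36 = -426 - 36 = -462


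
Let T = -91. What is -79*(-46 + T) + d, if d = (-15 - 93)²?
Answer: 22487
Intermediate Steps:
d = 11664 (d = (-108)² = 11664)
-79*(-46 + T) + d = -79*(-46 - 91) + 11664 = -79*(-137) + 11664 = 10823 + 11664 = 22487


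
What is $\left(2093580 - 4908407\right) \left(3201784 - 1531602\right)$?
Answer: $-4701273388514$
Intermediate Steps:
$\left(2093580 - 4908407\right) \left(3201784 - 1531602\right) = \left(-2814827\right) 1670182 = -4701273388514$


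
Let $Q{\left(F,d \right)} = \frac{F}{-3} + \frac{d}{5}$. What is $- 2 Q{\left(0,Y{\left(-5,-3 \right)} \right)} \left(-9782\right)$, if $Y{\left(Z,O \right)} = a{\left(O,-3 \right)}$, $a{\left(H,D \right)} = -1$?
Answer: $- \frac{19564}{5} \approx -3912.8$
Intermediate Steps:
$Y{\left(Z,O \right)} = -1$
$Q{\left(F,d \right)} = - \frac{F}{3} + \frac{d}{5}$ ($Q{\left(F,d \right)} = F \left(- \frac{1}{3}\right) + d \frac{1}{5} = - \frac{F}{3} + \frac{d}{5}$)
$- 2 Q{\left(0,Y{\left(-5,-3 \right)} \right)} \left(-9782\right) = - 2 \left(\left(- \frac{1}{3}\right) 0 + \frac{1}{5} \left(-1\right)\right) \left(-9782\right) = - 2 \left(0 - \frac{1}{5}\right) \left(-9782\right) = \left(-2\right) \left(- \frac{1}{5}\right) \left(-9782\right) = \frac{2}{5} \left(-9782\right) = - \frac{19564}{5}$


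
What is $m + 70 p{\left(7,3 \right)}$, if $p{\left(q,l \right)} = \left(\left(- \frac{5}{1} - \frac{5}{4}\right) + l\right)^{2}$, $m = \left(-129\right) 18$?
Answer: $- \frac{12661}{8} \approx -1582.6$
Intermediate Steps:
$m = -2322$
$p{\left(q,l \right)} = \left(- \frac{25}{4} + l\right)^{2}$ ($p{\left(q,l \right)} = \left(\left(\left(-5\right) 1 - \frac{5}{4}\right) + l\right)^{2} = \left(\left(-5 - \frac{5}{4}\right) + l\right)^{2} = \left(- \frac{25}{4} + l\right)^{2}$)
$m + 70 p{\left(7,3 \right)} = -2322 + 70 \frac{\left(-25 + 4 \cdot 3\right)^{2}}{16} = -2322 + 70 \frac{\left(-25 + 12\right)^{2}}{16} = -2322 + 70 \frac{\left(-13\right)^{2}}{16} = -2322 + 70 \cdot \frac{1}{16} \cdot 169 = -2322 + 70 \cdot \frac{169}{16} = -2322 + \frac{5915}{8} = - \frac{12661}{8}$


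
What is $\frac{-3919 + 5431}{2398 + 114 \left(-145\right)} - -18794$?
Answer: $\frac{66398824}{3533} \approx 18794.0$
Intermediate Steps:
$\frac{-3919 + 5431}{2398 + 114 \left(-145\right)} - -18794 = \frac{1512}{2398 - 16530} + 18794 = \frac{1512}{-14132} + 18794 = 1512 \left(- \frac{1}{14132}\right) + 18794 = - \frac{378}{3533} + 18794 = \frac{66398824}{3533}$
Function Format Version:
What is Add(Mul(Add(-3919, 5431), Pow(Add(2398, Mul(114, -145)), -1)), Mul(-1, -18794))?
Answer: Rational(66398824, 3533) ≈ 18794.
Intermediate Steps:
Add(Mul(Add(-3919, 5431), Pow(Add(2398, Mul(114, -145)), -1)), Mul(-1, -18794)) = Add(Mul(1512, Pow(Add(2398, -16530), -1)), 18794) = Add(Mul(1512, Pow(-14132, -1)), 18794) = Add(Mul(1512, Rational(-1, 14132)), 18794) = Add(Rational(-378, 3533), 18794) = Rational(66398824, 3533)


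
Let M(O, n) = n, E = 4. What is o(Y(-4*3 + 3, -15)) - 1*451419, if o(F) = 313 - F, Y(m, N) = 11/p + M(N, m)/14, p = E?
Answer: -12631027/28 ≈ -4.5111e+5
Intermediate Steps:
p = 4
Y(m, N) = 11/4 + m/14
o(Y(-4*3 + 3, -15)) - 1*451419 = (313 - (11/4 + (-4*3 + 3)/14)) - 1*451419 = (313 - (11/4 + (-12 + 3)/14)) - 451419 = (313 - (11/4 + (1/14)*(-9))) - 451419 = (313 - (11/4 - 9/14)) - 451419 = (313 - 1*59/28) - 451419 = (313 - 59/28) - 451419 = 8705/28 - 451419 = -12631027/28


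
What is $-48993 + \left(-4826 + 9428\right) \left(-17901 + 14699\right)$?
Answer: $-14784597$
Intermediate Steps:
$-48993 + \left(-4826 + 9428\right) \left(-17901 + 14699\right) = -48993 + 4602 \left(-3202\right) = -48993 - 14735604 = -14784597$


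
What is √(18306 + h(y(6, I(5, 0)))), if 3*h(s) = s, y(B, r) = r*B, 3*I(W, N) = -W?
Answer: 2*√41181/3 ≈ 135.29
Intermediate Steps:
I(W, N) = -W/3 (I(W, N) = (-W)/3 = -W/3)
y(B, r) = B*r
h(s) = s/3
√(18306 + h(y(6, I(5, 0)))) = √(18306 + (6*(-⅓*5))/3) = √(18306 + (6*(-5/3))/3) = √(18306 + (⅓)*(-10)) = √(18306 - 10/3) = √(54908/3) = 2*√41181/3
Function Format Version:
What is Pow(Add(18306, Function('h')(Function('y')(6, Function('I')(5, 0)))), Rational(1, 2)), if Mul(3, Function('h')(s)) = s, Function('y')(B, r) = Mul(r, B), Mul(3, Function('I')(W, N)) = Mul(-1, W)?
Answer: Mul(Rational(2, 3), Pow(41181, Rational(1, 2))) ≈ 135.29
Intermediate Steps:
Function('I')(W, N) = Mul(Rational(-1, 3), W) (Function('I')(W, N) = Mul(Rational(1, 3), Mul(-1, W)) = Mul(Rational(-1, 3), W))
Function('y')(B, r) = Mul(B, r)
Function('h')(s) = Mul(Rational(1, 3), s)
Pow(Add(18306, Function('h')(Function('y')(6, Function('I')(5, 0)))), Rational(1, 2)) = Pow(Add(18306, Mul(Rational(1, 3), Mul(6, Mul(Rational(-1, 3), 5)))), Rational(1, 2)) = Pow(Add(18306, Mul(Rational(1, 3), Mul(6, Rational(-5, 3)))), Rational(1, 2)) = Pow(Add(18306, Mul(Rational(1, 3), -10)), Rational(1, 2)) = Pow(Add(18306, Rational(-10, 3)), Rational(1, 2)) = Pow(Rational(54908, 3), Rational(1, 2)) = Mul(Rational(2, 3), Pow(41181, Rational(1, 2)))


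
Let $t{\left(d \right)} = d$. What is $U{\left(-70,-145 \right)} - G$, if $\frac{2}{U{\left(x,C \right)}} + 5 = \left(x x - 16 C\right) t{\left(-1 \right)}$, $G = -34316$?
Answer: $\frac{247933098}{7225} \approx 34316.0$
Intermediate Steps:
$U{\left(x,C \right)} = \frac{2}{-5 - x^{2} + 16 C}$ ($U{\left(x,C \right)} = \frac{2}{-5 + \left(x x - 16 C\right) \left(-1\right)} = \frac{2}{-5 + \left(x^{2} - 16 C\right) \left(-1\right)} = \frac{2}{-5 + \left(- x^{2} + 16 C\right)} = \frac{2}{-5 - x^{2} + 16 C}$)
$U{\left(-70,-145 \right)} - G = - \frac{2}{5 + \left(-70\right)^{2} - -2320} - -34316 = - \frac{2}{5 + 4900 + 2320} + 34316 = - \frac{2}{7225} + 34316 = \frac{247933098}{7225}$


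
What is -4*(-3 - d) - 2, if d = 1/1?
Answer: 14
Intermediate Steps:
d = 1
-4*(-3 - d) - 2 = -4*(-3 - 1*1) - 2 = -4*(-3 - 1) - 2 = -4*(-4) - 2 = 16 - 2 = 14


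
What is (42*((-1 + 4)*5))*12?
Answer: 7560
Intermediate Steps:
(42*((-1 + 4)*5))*12 = (42*(3*5))*12 = (42*15)*12 = 630*12 = 7560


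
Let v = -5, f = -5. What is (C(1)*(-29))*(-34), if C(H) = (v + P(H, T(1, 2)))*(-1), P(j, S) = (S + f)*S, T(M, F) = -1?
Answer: -986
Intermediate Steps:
P(j, S) = S*(-5 + S) (P(j, S) = (S - 5)*S = (-5 + S)*S = S*(-5 + S))
C(H) = -1 (C(H) = (-5 - (-5 - 1))*(-1) = (-5 - 1*(-6))*(-1) = (-5 + 6)*(-1) = 1*(-1) = -1)
(C(1)*(-29))*(-34) = -1*(-29)*(-34) = 29*(-34) = -986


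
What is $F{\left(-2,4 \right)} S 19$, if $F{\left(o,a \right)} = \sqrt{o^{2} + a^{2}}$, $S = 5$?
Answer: $190 \sqrt{5} \approx 424.85$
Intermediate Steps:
$F{\left(o,a \right)} = \sqrt{a^{2} + o^{2}}$
$F{\left(-2,4 \right)} S 19 = \sqrt{4^{2} + \left(-2\right)^{2}} \cdot 5 \cdot 19 = \sqrt{16 + 4} \cdot 5 \cdot 19 = \sqrt{20} \cdot 5 \cdot 19 = 2 \sqrt{5} \cdot 5 \cdot 19 = 10 \sqrt{5} \cdot 19 = 190 \sqrt{5}$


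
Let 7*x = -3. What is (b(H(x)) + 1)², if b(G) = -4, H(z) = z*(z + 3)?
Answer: 9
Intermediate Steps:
x = -3/7 (x = (⅐)*(-3) = -3/7 ≈ -0.42857)
H(z) = z*(3 + z)
(b(H(x)) + 1)² = (-4 + 1)² = (-3)² = 9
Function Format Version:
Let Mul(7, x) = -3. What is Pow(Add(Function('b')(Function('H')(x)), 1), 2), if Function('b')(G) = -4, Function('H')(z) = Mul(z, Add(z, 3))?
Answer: 9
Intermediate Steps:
x = Rational(-3, 7) (x = Mul(Rational(1, 7), -3) = Rational(-3, 7) ≈ -0.42857)
Function('H')(z) = Mul(z, Add(3, z))
Pow(Add(Function('b')(Function('H')(x)), 1), 2) = Pow(Add(-4, 1), 2) = Pow(-3, 2) = 9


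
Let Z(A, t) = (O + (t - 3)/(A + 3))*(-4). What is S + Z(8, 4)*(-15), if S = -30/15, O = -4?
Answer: -2602/11 ≈ -236.55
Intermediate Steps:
Z(A, t) = 16 - 4*(-3 + t)/(3 + A) (Z(A, t) = (-4 + (t - 3)/(A + 3))*(-4) = (-4 + (-3 + t)/(3 + A))*(-4) = 16 - 4*(-3 + t)/(3 + A))
S = -2 (S = -30*1/15 = -2)
S + Z(8, 4)*(-15) = -2 + (4*(15 - 1*4 + 4*8)/(3 + 8))*(-15) = -2 + (4*(15 - 4 + 32)/11)*(-15) = -2 + (4*(1/11)*43)*(-15) = -2 + (172/11)*(-15) = -2 - 2580/11 = -2602/11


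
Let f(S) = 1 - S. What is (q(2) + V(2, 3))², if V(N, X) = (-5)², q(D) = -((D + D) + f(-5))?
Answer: 225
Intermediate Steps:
q(D) = -6 - 2*D (q(D) = -((D + D) + (1 - 1*(-5))) = -(2*D + (1 + 5)) = -(2*D + 6) = -(6 + 2*D) = -6 - 2*D)
V(N, X) = 25
(q(2) + V(2, 3))² = ((-6 - 2*2) + 25)² = ((-6 - 4) + 25)² = (-10 + 25)² = 15² = 225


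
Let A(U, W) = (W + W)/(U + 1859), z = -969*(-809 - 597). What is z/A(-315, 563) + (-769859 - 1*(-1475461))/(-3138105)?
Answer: 3300607001928914/1766753115 ≈ 1.8682e+6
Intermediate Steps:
z = 1362414 (z = -969*(-1406) = 1362414)
A(U, W) = 2*W/(1859 + U) (A(U, W) = (2*W)/(1859 + U) = 2*W/(1859 + U))
z/A(-315, 563) + (-769859 - 1*(-1475461))/(-3138105) = 1362414/((2*563/(1859 - 315))) + (-769859 - 1*(-1475461))/(-3138105) = 1362414/((2*563/1544)) + (-769859 + 1475461)*(-1/3138105) = 1362414/((2*563*(1/1544))) + 705602*(-1/3138105) = 1362414/(563/772) - 705602/3138105 = 1362414*(772/563) - 705602/3138105 = 1051783608/563 - 705602/3138105 = 3300607001928914/1766753115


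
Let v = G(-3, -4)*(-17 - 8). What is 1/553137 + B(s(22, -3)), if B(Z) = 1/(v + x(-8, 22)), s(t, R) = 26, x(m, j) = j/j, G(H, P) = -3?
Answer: 553213/42038412 ≈ 0.013160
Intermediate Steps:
x(m, j) = 1
v = 75 (v = -3*(-17 - 8) = -3*(-25) = 75)
B(Z) = 1/76 (B(Z) = 1/(75 + 1) = 1/76)
1/553137 + B(s(22, -3)) = 1/553137 + 1/76 = 553213/42038412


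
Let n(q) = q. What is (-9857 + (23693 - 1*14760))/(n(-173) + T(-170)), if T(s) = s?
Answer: 132/49 ≈ 2.6939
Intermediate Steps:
(-9857 + (23693 - 1*14760))/(n(-173) + T(-170)) = (-9857 + (23693 - 1*14760))/(-173 - 170) = (-9857 + (23693 - 14760))/(-343) = (-9857 + 8933)*(-1/343) = -924*(-1/343) = 132/49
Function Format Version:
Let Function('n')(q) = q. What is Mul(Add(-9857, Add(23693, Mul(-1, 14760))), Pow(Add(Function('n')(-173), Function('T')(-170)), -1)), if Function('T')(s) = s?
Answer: Rational(132, 49) ≈ 2.6939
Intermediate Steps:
Mul(Add(-9857, Add(23693, Mul(-1, 14760))), Pow(Add(Function('n')(-173), Function('T')(-170)), -1)) = Mul(Add(-9857, Add(23693, Mul(-1, 14760))), Pow(Add(-173, -170), -1)) = Mul(Add(-9857, Add(23693, -14760)), Pow(-343, -1)) = Mul(Add(-9857, 8933), Rational(-1, 343)) = Mul(-924, Rational(-1, 343)) = Rational(132, 49)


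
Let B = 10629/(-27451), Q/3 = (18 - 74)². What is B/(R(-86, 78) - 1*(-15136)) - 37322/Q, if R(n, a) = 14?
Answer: -1293472688411/326051997600 ≈ -3.9671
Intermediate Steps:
Q = 9408 (Q = 3*(18 - 74)² = 3*(-56)² = 3*3136 = 9408)
B = -10629/27451 (B = 10629*(-1/27451) = -10629/27451 ≈ -0.38720)
B/(R(-86, 78) - 1*(-15136)) - 37322/Q = -10629/(27451*(14 - 1*(-15136))) - 37322/9408 = -10629/(27451*(14 + 15136)) - 37322*1/9408 = -10629/27451/15150 - 18661/4704 = -10629/27451*1/15150 - 18661/4704 = -3543/138627550 - 18661/4704 = -1293472688411/326051997600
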